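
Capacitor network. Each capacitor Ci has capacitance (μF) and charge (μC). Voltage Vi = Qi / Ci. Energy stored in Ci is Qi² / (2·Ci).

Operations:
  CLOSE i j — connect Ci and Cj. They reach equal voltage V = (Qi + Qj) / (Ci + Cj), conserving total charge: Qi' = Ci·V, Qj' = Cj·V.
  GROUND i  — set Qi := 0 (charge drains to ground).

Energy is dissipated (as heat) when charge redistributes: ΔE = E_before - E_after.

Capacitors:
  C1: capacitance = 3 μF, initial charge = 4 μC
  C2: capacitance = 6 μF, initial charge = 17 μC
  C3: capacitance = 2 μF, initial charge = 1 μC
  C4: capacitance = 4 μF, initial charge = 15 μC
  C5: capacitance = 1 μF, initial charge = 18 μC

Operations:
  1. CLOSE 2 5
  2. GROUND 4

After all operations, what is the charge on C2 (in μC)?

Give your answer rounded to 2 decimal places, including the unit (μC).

Answer: 30.00 μC

Derivation:
Initial: C1(3μF, Q=4μC, V=1.33V), C2(6μF, Q=17μC, V=2.83V), C3(2μF, Q=1μC, V=0.50V), C4(4μF, Q=15μC, V=3.75V), C5(1μF, Q=18μC, V=18.00V)
Op 1: CLOSE 2-5: Q_total=35.00, C_total=7.00, V=5.00; Q2=30.00, Q5=5.00; dissipated=98.583
Op 2: GROUND 4: Q4=0; energy lost=28.125
Final charges: Q1=4.00, Q2=30.00, Q3=1.00, Q4=0.00, Q5=5.00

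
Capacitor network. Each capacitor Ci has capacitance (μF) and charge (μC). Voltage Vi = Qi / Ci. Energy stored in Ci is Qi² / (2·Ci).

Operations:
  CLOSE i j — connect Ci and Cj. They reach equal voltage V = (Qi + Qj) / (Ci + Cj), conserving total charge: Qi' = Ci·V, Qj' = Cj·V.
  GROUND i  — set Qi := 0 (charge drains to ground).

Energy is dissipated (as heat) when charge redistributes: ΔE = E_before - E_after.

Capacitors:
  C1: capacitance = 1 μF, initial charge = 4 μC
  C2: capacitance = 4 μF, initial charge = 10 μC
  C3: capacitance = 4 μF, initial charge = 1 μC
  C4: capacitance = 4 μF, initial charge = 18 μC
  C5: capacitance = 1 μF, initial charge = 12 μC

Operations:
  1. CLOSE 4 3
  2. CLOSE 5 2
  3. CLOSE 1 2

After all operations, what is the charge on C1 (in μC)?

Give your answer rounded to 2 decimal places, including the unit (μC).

Answer: 4.32 μC

Derivation:
Initial: C1(1μF, Q=4μC, V=4.00V), C2(4μF, Q=10μC, V=2.50V), C3(4μF, Q=1μC, V=0.25V), C4(4μF, Q=18μC, V=4.50V), C5(1μF, Q=12μC, V=12.00V)
Op 1: CLOSE 4-3: Q_total=19.00, C_total=8.00, V=2.38; Q4=9.50, Q3=9.50; dissipated=18.062
Op 2: CLOSE 5-2: Q_total=22.00, C_total=5.00, V=4.40; Q5=4.40, Q2=17.60; dissipated=36.100
Op 3: CLOSE 1-2: Q_total=21.60, C_total=5.00, V=4.32; Q1=4.32, Q2=17.28; dissipated=0.064
Final charges: Q1=4.32, Q2=17.28, Q3=9.50, Q4=9.50, Q5=4.40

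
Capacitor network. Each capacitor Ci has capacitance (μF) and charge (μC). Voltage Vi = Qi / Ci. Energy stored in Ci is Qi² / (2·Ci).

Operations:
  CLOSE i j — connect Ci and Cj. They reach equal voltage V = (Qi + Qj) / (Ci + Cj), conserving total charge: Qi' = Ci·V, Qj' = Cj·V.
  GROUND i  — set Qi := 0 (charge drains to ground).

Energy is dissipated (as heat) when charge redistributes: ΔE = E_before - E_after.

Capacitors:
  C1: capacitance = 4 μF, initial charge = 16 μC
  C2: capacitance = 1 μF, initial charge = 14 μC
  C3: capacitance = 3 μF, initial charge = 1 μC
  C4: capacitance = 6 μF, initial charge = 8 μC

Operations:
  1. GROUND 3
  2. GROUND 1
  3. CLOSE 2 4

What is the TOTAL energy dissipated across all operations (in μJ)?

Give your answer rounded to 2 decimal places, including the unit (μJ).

Initial: C1(4μF, Q=16μC, V=4.00V), C2(1μF, Q=14μC, V=14.00V), C3(3μF, Q=1μC, V=0.33V), C4(6μF, Q=8μC, V=1.33V)
Op 1: GROUND 3: Q3=0; energy lost=0.167
Op 2: GROUND 1: Q1=0; energy lost=32.000
Op 3: CLOSE 2-4: Q_total=22.00, C_total=7.00, V=3.14; Q2=3.14, Q4=18.86; dissipated=68.762
Total dissipated: 100.929 μJ

Answer: 100.93 μJ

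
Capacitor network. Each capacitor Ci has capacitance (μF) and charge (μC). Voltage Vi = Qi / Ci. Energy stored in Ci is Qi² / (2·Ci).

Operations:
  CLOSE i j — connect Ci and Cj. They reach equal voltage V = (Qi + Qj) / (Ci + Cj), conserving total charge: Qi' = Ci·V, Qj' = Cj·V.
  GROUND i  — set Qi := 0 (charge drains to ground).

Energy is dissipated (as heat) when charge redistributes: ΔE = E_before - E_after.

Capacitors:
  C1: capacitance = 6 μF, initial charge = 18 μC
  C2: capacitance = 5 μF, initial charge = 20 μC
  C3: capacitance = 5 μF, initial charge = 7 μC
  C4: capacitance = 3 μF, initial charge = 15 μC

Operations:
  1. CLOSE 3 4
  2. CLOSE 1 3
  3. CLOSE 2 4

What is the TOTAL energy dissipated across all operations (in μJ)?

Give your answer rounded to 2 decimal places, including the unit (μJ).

Initial: C1(6μF, Q=18μC, V=3.00V), C2(5μF, Q=20μC, V=4.00V), C3(5μF, Q=7μC, V=1.40V), C4(3μF, Q=15μC, V=5.00V)
Op 1: CLOSE 3-4: Q_total=22.00, C_total=8.00, V=2.75; Q3=13.75, Q4=8.25; dissipated=12.150
Op 2: CLOSE 1-3: Q_total=31.75, C_total=11.00, V=2.89; Q1=17.32, Q3=14.43; dissipated=0.085
Op 3: CLOSE 2-4: Q_total=28.25, C_total=8.00, V=3.53; Q2=17.66, Q4=10.59; dissipated=1.465
Total dissipated: 13.700 μJ

Answer: 13.70 μJ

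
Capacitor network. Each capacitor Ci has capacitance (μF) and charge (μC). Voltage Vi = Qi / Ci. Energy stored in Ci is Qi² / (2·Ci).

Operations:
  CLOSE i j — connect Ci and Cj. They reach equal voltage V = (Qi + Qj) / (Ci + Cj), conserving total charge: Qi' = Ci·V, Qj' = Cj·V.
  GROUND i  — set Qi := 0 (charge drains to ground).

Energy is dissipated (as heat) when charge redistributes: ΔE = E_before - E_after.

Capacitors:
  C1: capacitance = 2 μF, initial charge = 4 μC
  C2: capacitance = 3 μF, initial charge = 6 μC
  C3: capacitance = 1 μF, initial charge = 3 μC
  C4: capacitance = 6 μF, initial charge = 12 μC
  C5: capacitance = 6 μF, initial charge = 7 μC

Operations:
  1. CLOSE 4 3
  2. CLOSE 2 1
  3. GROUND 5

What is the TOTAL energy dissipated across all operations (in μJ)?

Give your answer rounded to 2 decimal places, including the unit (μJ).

Answer: 4.51 μJ

Derivation:
Initial: C1(2μF, Q=4μC, V=2.00V), C2(3μF, Q=6μC, V=2.00V), C3(1μF, Q=3μC, V=3.00V), C4(6μF, Q=12μC, V=2.00V), C5(6μF, Q=7μC, V=1.17V)
Op 1: CLOSE 4-3: Q_total=15.00, C_total=7.00, V=2.14; Q4=12.86, Q3=2.14; dissipated=0.429
Op 2: CLOSE 2-1: Q_total=10.00, C_total=5.00, V=2.00; Q2=6.00, Q1=4.00; dissipated=0.000
Op 3: GROUND 5: Q5=0; energy lost=4.083
Total dissipated: 4.512 μJ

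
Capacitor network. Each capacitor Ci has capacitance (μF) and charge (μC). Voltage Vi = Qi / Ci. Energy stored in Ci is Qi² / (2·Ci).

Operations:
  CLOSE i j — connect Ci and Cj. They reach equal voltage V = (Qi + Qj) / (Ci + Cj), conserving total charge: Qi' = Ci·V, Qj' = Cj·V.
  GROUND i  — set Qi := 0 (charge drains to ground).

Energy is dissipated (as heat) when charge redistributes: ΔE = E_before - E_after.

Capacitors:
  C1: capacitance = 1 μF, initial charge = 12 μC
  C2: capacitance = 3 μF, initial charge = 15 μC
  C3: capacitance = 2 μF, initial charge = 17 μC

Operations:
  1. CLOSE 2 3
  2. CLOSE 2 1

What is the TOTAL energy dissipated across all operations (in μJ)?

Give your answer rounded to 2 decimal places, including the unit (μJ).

Answer: 19.11 μJ

Derivation:
Initial: C1(1μF, Q=12μC, V=12.00V), C2(3μF, Q=15μC, V=5.00V), C3(2μF, Q=17μC, V=8.50V)
Op 1: CLOSE 2-3: Q_total=32.00, C_total=5.00, V=6.40; Q2=19.20, Q3=12.80; dissipated=7.350
Op 2: CLOSE 2-1: Q_total=31.20, C_total=4.00, V=7.80; Q2=23.40, Q1=7.80; dissipated=11.760
Total dissipated: 19.110 μJ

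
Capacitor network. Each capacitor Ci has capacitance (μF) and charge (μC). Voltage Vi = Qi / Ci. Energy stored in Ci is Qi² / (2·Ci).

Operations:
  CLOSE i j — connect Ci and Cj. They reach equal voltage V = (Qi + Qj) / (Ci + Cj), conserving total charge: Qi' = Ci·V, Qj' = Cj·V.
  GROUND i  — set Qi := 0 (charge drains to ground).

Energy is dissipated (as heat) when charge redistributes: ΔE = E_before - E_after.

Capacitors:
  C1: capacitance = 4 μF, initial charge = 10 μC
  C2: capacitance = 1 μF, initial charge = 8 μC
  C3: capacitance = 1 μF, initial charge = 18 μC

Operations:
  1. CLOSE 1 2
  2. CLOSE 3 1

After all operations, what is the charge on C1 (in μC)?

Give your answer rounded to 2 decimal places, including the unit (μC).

Answer: 25.92 μC

Derivation:
Initial: C1(4μF, Q=10μC, V=2.50V), C2(1μF, Q=8μC, V=8.00V), C3(1μF, Q=18μC, V=18.00V)
Op 1: CLOSE 1-2: Q_total=18.00, C_total=5.00, V=3.60; Q1=14.40, Q2=3.60; dissipated=12.100
Op 2: CLOSE 3-1: Q_total=32.40, C_total=5.00, V=6.48; Q3=6.48, Q1=25.92; dissipated=82.944
Final charges: Q1=25.92, Q2=3.60, Q3=6.48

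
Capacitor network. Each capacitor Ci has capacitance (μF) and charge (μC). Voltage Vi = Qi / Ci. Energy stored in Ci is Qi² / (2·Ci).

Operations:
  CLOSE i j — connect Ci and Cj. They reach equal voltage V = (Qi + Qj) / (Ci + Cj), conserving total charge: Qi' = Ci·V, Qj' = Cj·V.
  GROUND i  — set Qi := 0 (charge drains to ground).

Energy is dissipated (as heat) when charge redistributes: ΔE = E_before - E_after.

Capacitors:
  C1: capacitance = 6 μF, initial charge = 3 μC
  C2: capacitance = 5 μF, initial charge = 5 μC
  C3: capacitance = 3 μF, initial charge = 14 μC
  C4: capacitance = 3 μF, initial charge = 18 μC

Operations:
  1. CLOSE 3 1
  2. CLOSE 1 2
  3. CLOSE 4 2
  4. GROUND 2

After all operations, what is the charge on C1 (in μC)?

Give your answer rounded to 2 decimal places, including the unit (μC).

Initial: C1(6μF, Q=3μC, V=0.50V), C2(5μF, Q=5μC, V=1.00V), C3(3μF, Q=14μC, V=4.67V), C4(3μF, Q=18μC, V=6.00V)
Op 1: CLOSE 3-1: Q_total=17.00, C_total=9.00, V=1.89; Q3=5.67, Q1=11.33; dissipated=17.361
Op 2: CLOSE 1-2: Q_total=16.33, C_total=11.00, V=1.48; Q1=8.91, Q2=7.42; dissipated=1.077
Op 3: CLOSE 4-2: Q_total=25.42, C_total=8.00, V=3.18; Q4=9.53, Q2=15.89; dissipated=19.112
Op 4: GROUND 2: Q2=0; energy lost=25.250
Final charges: Q1=8.91, Q2=0.00, Q3=5.67, Q4=9.53

Answer: 8.91 μC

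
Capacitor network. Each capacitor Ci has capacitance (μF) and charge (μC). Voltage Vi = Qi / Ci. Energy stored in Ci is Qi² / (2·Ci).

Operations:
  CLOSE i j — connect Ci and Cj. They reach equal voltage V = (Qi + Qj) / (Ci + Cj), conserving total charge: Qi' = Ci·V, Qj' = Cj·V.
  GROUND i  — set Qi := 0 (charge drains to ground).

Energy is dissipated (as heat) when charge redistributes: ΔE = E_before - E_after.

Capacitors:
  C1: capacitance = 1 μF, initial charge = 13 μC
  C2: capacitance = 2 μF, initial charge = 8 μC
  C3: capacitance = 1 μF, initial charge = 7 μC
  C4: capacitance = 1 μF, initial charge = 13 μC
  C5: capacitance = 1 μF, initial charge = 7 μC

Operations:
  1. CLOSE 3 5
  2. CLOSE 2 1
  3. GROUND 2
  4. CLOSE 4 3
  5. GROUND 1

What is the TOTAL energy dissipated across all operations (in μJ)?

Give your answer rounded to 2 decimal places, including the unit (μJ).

Initial: C1(1μF, Q=13μC, V=13.00V), C2(2μF, Q=8μC, V=4.00V), C3(1μF, Q=7μC, V=7.00V), C4(1μF, Q=13μC, V=13.00V), C5(1μF, Q=7μC, V=7.00V)
Op 1: CLOSE 3-5: Q_total=14.00, C_total=2.00, V=7.00; Q3=7.00, Q5=7.00; dissipated=0.000
Op 2: CLOSE 2-1: Q_total=21.00, C_total=3.00, V=7.00; Q2=14.00, Q1=7.00; dissipated=27.000
Op 3: GROUND 2: Q2=0; energy lost=49.000
Op 4: CLOSE 4-3: Q_total=20.00, C_total=2.00, V=10.00; Q4=10.00, Q3=10.00; dissipated=9.000
Op 5: GROUND 1: Q1=0; energy lost=24.500
Total dissipated: 109.500 μJ

Answer: 109.50 μJ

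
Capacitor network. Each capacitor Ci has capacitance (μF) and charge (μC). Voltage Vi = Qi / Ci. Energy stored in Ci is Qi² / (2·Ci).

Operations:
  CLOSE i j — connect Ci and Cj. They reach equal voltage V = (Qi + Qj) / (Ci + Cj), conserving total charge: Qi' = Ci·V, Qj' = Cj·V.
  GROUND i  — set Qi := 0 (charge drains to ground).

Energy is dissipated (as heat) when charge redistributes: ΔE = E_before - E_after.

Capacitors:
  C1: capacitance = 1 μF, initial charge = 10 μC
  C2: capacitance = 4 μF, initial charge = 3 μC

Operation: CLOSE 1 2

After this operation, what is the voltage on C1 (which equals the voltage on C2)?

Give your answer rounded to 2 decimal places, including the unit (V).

Initial: C1(1μF, Q=10μC, V=10.00V), C2(4μF, Q=3μC, V=0.75V)
Op 1: CLOSE 1-2: Q_total=13.00, C_total=5.00, V=2.60; Q1=2.60, Q2=10.40; dissipated=34.225

Answer: 2.60 V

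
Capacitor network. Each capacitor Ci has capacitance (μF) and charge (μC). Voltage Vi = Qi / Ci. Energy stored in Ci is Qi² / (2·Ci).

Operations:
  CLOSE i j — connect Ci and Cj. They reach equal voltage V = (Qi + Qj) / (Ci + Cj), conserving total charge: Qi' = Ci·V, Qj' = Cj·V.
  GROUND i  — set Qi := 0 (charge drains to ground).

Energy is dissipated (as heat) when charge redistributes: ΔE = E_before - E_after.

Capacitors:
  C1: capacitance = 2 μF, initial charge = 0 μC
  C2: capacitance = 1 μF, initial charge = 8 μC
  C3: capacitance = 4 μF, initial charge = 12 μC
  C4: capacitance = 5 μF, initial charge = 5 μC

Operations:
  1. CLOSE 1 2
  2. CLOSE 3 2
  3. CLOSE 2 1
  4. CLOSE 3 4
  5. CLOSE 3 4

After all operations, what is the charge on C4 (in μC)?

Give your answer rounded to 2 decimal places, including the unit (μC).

Answer: 9.30 μC

Derivation:
Initial: C1(2μF, Q=0μC, V=0.00V), C2(1μF, Q=8μC, V=8.00V), C3(4μF, Q=12μC, V=3.00V), C4(5μF, Q=5μC, V=1.00V)
Op 1: CLOSE 1-2: Q_total=8.00, C_total=3.00, V=2.67; Q1=5.33, Q2=2.67; dissipated=21.333
Op 2: CLOSE 3-2: Q_total=14.67, C_total=5.00, V=2.93; Q3=11.73, Q2=2.93; dissipated=0.044
Op 3: CLOSE 2-1: Q_total=8.27, C_total=3.00, V=2.76; Q2=2.76, Q1=5.51; dissipated=0.024
Op 4: CLOSE 3-4: Q_total=16.73, C_total=9.00, V=1.86; Q3=7.44, Q4=9.30; dissipated=4.153
Op 5: CLOSE 3-4: Q_total=16.73, C_total=9.00, V=1.86; Q3=7.44, Q4=9.30; dissipated=0.000
Final charges: Q1=5.51, Q2=2.76, Q3=7.44, Q4=9.30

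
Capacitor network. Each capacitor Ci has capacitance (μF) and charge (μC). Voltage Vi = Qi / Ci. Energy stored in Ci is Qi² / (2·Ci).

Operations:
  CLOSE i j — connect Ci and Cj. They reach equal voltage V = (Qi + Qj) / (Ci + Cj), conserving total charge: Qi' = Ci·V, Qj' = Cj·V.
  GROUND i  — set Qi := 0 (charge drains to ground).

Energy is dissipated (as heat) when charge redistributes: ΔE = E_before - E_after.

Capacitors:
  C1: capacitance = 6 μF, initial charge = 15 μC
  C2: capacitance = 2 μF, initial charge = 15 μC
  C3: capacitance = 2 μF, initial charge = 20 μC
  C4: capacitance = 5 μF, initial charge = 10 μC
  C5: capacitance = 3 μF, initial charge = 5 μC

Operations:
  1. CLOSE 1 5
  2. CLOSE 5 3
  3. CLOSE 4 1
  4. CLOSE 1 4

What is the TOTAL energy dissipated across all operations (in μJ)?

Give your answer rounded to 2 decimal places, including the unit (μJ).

Initial: C1(6μF, Q=15μC, V=2.50V), C2(2μF, Q=15μC, V=7.50V), C3(2μF, Q=20μC, V=10.00V), C4(5μF, Q=10μC, V=2.00V), C5(3μF, Q=5μC, V=1.67V)
Op 1: CLOSE 1-5: Q_total=20.00, C_total=9.00, V=2.22; Q1=13.33, Q5=6.67; dissipated=0.694
Op 2: CLOSE 5-3: Q_total=26.67, C_total=5.00, V=5.33; Q5=16.00, Q3=10.67; dissipated=36.296
Op 3: CLOSE 4-1: Q_total=23.33, C_total=11.00, V=2.12; Q4=10.61, Q1=12.73; dissipated=0.067
Op 4: CLOSE 1-4: Q_total=23.33, C_total=11.00, V=2.12; Q1=12.73, Q4=10.61; dissipated=0.000
Total dissipated: 37.058 μJ

Answer: 37.06 μJ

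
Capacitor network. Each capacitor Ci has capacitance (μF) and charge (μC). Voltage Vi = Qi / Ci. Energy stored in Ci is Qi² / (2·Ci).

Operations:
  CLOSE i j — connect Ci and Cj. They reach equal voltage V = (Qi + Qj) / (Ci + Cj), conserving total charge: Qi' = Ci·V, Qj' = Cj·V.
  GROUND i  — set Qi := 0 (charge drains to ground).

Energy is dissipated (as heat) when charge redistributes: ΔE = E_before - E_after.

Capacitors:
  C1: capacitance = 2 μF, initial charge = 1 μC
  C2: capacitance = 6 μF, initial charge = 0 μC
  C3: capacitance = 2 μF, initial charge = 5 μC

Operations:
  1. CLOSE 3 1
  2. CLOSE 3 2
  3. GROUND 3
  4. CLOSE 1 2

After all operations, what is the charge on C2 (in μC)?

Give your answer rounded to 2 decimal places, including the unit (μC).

Initial: C1(2μF, Q=1μC, V=0.50V), C2(6μF, Q=0μC, V=0.00V), C3(2μF, Q=5μC, V=2.50V)
Op 1: CLOSE 3-1: Q_total=6.00, C_total=4.00, V=1.50; Q3=3.00, Q1=3.00; dissipated=2.000
Op 2: CLOSE 3-2: Q_total=3.00, C_total=8.00, V=0.38; Q3=0.75, Q2=2.25; dissipated=1.688
Op 3: GROUND 3: Q3=0; energy lost=0.141
Op 4: CLOSE 1-2: Q_total=5.25, C_total=8.00, V=0.66; Q1=1.31, Q2=3.94; dissipated=0.949
Final charges: Q1=1.31, Q2=3.94, Q3=0.00

Answer: 3.94 μC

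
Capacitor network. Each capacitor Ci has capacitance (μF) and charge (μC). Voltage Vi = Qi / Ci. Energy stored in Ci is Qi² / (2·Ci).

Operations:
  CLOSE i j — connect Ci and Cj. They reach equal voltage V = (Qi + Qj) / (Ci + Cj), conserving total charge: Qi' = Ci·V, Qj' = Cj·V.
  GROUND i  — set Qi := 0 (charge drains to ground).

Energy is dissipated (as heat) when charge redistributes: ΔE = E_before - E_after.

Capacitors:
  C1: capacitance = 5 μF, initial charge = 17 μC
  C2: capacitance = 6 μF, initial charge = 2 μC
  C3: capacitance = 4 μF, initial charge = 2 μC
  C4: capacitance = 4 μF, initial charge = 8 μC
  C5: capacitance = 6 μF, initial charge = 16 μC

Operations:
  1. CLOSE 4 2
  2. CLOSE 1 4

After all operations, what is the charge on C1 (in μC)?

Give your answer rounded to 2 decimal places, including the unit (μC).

Answer: 11.67 μC

Derivation:
Initial: C1(5μF, Q=17μC, V=3.40V), C2(6μF, Q=2μC, V=0.33V), C3(4μF, Q=2μC, V=0.50V), C4(4μF, Q=8μC, V=2.00V), C5(6μF, Q=16μC, V=2.67V)
Op 1: CLOSE 4-2: Q_total=10.00, C_total=10.00, V=1.00; Q4=4.00, Q2=6.00; dissipated=3.333
Op 2: CLOSE 1-4: Q_total=21.00, C_total=9.00, V=2.33; Q1=11.67, Q4=9.33; dissipated=6.400
Final charges: Q1=11.67, Q2=6.00, Q3=2.00, Q4=9.33, Q5=16.00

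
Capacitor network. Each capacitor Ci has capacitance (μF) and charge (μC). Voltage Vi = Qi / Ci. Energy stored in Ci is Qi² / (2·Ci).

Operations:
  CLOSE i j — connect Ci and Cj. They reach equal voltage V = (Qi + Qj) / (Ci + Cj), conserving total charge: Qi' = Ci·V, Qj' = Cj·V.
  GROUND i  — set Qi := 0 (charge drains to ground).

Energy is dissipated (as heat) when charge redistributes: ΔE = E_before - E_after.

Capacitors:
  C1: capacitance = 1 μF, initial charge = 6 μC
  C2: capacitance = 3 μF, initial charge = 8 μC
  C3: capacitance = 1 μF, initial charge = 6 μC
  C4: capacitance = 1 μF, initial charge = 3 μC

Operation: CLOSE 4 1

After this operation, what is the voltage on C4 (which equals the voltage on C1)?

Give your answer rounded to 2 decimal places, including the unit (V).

Initial: C1(1μF, Q=6μC, V=6.00V), C2(3μF, Q=8μC, V=2.67V), C3(1μF, Q=6μC, V=6.00V), C4(1μF, Q=3μC, V=3.00V)
Op 1: CLOSE 4-1: Q_total=9.00, C_total=2.00, V=4.50; Q4=4.50, Q1=4.50; dissipated=2.250

Answer: 4.50 V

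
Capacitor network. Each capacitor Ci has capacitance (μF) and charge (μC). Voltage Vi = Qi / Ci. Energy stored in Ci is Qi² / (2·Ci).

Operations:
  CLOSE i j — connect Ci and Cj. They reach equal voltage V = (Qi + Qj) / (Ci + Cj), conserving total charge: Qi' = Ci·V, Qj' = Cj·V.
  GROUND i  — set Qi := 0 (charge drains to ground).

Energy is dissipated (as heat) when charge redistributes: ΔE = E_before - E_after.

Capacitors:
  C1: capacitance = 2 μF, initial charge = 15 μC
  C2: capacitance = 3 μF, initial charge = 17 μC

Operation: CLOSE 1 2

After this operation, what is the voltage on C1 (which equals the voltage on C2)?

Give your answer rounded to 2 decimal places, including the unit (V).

Answer: 6.40 V

Derivation:
Initial: C1(2μF, Q=15μC, V=7.50V), C2(3μF, Q=17μC, V=5.67V)
Op 1: CLOSE 1-2: Q_total=32.00, C_total=5.00, V=6.40; Q1=12.80, Q2=19.20; dissipated=2.017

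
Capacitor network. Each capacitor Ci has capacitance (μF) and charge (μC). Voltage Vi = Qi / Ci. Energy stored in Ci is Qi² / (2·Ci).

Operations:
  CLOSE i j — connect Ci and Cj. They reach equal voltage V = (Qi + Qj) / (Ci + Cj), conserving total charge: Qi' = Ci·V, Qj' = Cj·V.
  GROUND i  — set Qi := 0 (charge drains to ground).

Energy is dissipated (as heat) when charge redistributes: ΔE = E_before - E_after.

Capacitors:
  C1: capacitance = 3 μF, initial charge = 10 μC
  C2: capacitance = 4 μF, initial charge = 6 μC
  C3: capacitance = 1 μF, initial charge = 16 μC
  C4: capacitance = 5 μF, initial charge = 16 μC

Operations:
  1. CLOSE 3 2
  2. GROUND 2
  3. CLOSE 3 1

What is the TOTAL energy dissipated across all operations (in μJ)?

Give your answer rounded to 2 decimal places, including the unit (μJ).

Initial: C1(3μF, Q=10μC, V=3.33V), C2(4μF, Q=6μC, V=1.50V), C3(1μF, Q=16μC, V=16.00V), C4(5μF, Q=16μC, V=3.20V)
Op 1: CLOSE 3-2: Q_total=22.00, C_total=5.00, V=4.40; Q3=4.40, Q2=17.60; dissipated=84.100
Op 2: GROUND 2: Q2=0; energy lost=38.720
Op 3: CLOSE 3-1: Q_total=14.40, C_total=4.00, V=3.60; Q3=3.60, Q1=10.80; dissipated=0.427
Total dissipated: 123.247 μJ

Answer: 123.25 μJ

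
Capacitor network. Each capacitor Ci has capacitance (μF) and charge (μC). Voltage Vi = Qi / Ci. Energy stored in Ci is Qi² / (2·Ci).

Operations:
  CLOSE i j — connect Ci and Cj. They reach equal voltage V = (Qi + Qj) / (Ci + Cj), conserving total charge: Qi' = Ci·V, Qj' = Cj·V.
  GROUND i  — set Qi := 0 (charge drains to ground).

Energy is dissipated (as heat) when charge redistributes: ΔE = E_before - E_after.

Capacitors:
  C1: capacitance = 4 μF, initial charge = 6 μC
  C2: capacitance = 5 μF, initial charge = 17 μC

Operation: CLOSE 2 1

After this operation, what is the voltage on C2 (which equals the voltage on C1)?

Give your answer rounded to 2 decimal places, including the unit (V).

Initial: C1(4μF, Q=6μC, V=1.50V), C2(5μF, Q=17μC, V=3.40V)
Op 1: CLOSE 2-1: Q_total=23.00, C_total=9.00, V=2.56; Q2=12.78, Q1=10.22; dissipated=4.011

Answer: 2.56 V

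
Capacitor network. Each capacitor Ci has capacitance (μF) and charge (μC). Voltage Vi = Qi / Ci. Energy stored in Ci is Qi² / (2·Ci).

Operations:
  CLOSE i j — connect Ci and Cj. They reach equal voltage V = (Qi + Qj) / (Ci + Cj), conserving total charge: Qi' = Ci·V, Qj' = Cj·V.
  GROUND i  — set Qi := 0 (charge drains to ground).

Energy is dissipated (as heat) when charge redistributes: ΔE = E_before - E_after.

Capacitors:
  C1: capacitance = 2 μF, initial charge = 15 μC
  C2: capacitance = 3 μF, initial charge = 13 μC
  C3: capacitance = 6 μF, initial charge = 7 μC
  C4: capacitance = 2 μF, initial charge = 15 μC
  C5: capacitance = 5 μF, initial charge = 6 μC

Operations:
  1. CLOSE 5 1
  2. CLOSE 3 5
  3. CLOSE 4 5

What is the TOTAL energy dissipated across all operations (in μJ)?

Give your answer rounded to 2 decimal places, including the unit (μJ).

Initial: C1(2μF, Q=15μC, V=7.50V), C2(3μF, Q=13μC, V=4.33V), C3(6μF, Q=7μC, V=1.17V), C4(2μF, Q=15μC, V=7.50V), C5(5μF, Q=6μC, V=1.20V)
Op 1: CLOSE 5-1: Q_total=21.00, C_total=7.00, V=3.00; Q5=15.00, Q1=6.00; dissipated=28.350
Op 2: CLOSE 3-5: Q_total=22.00, C_total=11.00, V=2.00; Q3=12.00, Q5=10.00; dissipated=4.583
Op 3: CLOSE 4-5: Q_total=25.00, C_total=7.00, V=3.57; Q4=7.14, Q5=17.86; dissipated=21.607
Total dissipated: 54.540 μJ

Answer: 54.54 μJ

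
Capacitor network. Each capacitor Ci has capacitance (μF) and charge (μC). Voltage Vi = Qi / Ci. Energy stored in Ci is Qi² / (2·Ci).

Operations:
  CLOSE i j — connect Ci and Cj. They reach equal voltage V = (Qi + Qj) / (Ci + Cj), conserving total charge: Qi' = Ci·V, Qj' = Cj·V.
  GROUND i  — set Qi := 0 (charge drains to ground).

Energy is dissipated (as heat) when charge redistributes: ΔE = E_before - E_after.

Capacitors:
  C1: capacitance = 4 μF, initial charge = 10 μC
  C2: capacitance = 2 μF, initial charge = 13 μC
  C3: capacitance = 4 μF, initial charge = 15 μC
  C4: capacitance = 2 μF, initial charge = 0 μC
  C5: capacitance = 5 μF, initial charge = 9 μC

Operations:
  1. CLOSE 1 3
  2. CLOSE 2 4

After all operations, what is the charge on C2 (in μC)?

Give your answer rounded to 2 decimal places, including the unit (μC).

Initial: C1(4μF, Q=10μC, V=2.50V), C2(2μF, Q=13μC, V=6.50V), C3(4μF, Q=15μC, V=3.75V), C4(2μF, Q=0μC, V=0.00V), C5(5μF, Q=9μC, V=1.80V)
Op 1: CLOSE 1-3: Q_total=25.00, C_total=8.00, V=3.12; Q1=12.50, Q3=12.50; dissipated=1.562
Op 2: CLOSE 2-4: Q_total=13.00, C_total=4.00, V=3.25; Q2=6.50, Q4=6.50; dissipated=21.125
Final charges: Q1=12.50, Q2=6.50, Q3=12.50, Q4=6.50, Q5=9.00

Answer: 6.50 μC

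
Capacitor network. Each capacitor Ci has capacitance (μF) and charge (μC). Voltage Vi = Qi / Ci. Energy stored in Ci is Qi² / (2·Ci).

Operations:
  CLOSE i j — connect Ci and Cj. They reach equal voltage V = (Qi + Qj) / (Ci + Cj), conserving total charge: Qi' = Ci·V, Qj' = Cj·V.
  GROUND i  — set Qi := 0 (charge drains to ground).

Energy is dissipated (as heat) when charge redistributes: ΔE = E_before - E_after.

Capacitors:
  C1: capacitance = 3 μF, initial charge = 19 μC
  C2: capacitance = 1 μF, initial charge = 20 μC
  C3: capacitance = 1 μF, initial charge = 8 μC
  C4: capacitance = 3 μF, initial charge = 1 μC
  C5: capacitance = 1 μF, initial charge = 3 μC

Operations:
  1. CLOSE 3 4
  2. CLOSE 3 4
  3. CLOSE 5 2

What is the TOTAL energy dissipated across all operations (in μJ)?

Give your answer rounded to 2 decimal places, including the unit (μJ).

Answer: 94.29 μJ

Derivation:
Initial: C1(3μF, Q=19μC, V=6.33V), C2(1μF, Q=20μC, V=20.00V), C3(1μF, Q=8μC, V=8.00V), C4(3μF, Q=1μC, V=0.33V), C5(1μF, Q=3μC, V=3.00V)
Op 1: CLOSE 3-4: Q_total=9.00, C_total=4.00, V=2.25; Q3=2.25, Q4=6.75; dissipated=22.042
Op 2: CLOSE 3-4: Q_total=9.00, C_total=4.00, V=2.25; Q3=2.25, Q4=6.75; dissipated=0.000
Op 3: CLOSE 5-2: Q_total=23.00, C_total=2.00, V=11.50; Q5=11.50, Q2=11.50; dissipated=72.250
Total dissipated: 94.292 μJ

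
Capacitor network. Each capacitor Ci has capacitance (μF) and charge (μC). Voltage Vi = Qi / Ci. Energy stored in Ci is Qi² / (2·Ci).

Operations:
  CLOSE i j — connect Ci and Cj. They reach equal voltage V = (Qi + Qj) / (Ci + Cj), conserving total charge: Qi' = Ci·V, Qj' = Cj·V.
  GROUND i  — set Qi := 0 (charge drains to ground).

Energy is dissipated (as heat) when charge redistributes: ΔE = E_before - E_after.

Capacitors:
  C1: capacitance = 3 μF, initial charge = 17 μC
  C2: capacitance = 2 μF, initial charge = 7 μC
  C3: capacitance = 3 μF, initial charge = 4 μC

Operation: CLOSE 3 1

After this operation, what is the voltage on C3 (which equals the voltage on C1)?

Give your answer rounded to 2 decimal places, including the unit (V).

Initial: C1(3μF, Q=17μC, V=5.67V), C2(2μF, Q=7μC, V=3.50V), C3(3μF, Q=4μC, V=1.33V)
Op 1: CLOSE 3-1: Q_total=21.00, C_total=6.00, V=3.50; Q3=10.50, Q1=10.50; dissipated=14.083

Answer: 3.50 V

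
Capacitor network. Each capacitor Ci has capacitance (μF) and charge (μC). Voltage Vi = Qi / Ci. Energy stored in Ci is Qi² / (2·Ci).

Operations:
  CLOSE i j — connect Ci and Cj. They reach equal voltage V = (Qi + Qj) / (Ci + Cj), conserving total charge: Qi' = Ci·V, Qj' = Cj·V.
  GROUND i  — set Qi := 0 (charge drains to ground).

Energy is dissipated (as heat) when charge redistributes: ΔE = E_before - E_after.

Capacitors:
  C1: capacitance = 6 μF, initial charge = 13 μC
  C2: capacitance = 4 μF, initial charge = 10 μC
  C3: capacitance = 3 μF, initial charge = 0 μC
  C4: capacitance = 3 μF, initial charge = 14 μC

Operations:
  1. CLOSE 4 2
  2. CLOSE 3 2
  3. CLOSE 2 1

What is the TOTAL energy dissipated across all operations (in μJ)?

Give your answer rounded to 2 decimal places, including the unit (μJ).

Initial: C1(6μF, Q=13μC, V=2.17V), C2(4μF, Q=10μC, V=2.50V), C3(3μF, Q=0μC, V=0.00V), C4(3μF, Q=14μC, V=4.67V)
Op 1: CLOSE 4-2: Q_total=24.00, C_total=7.00, V=3.43; Q4=10.29, Q2=13.71; dissipated=4.024
Op 2: CLOSE 3-2: Q_total=13.71, C_total=7.00, V=1.96; Q3=5.88, Q2=7.84; dissipated=10.076
Op 3: CLOSE 2-1: Q_total=20.84, C_total=10.00, V=2.08; Q2=8.33, Q1=12.50; dissipated=0.052
Total dissipated: 14.151 μJ

Answer: 14.15 μJ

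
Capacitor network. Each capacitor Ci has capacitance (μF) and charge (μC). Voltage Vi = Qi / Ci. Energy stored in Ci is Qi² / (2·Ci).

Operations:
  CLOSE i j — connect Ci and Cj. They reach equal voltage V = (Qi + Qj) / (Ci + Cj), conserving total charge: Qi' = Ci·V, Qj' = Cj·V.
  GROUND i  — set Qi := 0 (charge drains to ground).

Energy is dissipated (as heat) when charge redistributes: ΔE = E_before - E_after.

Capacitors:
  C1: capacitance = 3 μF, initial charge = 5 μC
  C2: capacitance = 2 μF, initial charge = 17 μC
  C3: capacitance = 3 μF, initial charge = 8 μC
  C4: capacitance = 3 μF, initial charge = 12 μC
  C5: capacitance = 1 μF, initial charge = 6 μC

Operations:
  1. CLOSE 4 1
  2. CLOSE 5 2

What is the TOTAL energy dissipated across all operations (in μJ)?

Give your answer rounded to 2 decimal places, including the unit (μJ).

Initial: C1(3μF, Q=5μC, V=1.67V), C2(2μF, Q=17μC, V=8.50V), C3(3μF, Q=8μC, V=2.67V), C4(3μF, Q=12μC, V=4.00V), C5(1μF, Q=6μC, V=6.00V)
Op 1: CLOSE 4-1: Q_total=17.00, C_total=6.00, V=2.83; Q4=8.50, Q1=8.50; dissipated=4.083
Op 2: CLOSE 5-2: Q_total=23.00, C_total=3.00, V=7.67; Q5=7.67, Q2=15.33; dissipated=2.083
Total dissipated: 6.167 μJ

Answer: 6.17 μJ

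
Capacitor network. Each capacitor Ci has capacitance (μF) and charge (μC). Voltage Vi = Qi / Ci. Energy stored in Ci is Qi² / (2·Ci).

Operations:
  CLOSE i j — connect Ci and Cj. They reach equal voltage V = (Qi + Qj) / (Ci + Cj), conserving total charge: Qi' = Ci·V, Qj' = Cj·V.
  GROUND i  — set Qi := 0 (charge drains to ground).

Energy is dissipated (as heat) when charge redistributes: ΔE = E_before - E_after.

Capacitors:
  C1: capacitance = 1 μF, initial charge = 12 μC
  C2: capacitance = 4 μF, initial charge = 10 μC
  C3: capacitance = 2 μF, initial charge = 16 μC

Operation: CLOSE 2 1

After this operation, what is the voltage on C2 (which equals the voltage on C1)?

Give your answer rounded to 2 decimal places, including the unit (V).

Answer: 4.40 V

Derivation:
Initial: C1(1μF, Q=12μC, V=12.00V), C2(4μF, Q=10μC, V=2.50V), C3(2μF, Q=16μC, V=8.00V)
Op 1: CLOSE 2-1: Q_total=22.00, C_total=5.00, V=4.40; Q2=17.60, Q1=4.40; dissipated=36.100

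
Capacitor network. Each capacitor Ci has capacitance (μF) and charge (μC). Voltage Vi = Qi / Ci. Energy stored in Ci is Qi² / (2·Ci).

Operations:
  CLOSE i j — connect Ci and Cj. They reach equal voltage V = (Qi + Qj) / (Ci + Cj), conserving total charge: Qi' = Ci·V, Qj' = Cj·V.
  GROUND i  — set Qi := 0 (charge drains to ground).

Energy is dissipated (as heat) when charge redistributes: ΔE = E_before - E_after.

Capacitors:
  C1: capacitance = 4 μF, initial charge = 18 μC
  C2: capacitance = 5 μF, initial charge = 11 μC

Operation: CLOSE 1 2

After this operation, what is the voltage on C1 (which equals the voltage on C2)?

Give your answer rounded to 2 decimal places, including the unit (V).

Answer: 3.22 V

Derivation:
Initial: C1(4μF, Q=18μC, V=4.50V), C2(5μF, Q=11μC, V=2.20V)
Op 1: CLOSE 1-2: Q_total=29.00, C_total=9.00, V=3.22; Q1=12.89, Q2=16.11; dissipated=5.878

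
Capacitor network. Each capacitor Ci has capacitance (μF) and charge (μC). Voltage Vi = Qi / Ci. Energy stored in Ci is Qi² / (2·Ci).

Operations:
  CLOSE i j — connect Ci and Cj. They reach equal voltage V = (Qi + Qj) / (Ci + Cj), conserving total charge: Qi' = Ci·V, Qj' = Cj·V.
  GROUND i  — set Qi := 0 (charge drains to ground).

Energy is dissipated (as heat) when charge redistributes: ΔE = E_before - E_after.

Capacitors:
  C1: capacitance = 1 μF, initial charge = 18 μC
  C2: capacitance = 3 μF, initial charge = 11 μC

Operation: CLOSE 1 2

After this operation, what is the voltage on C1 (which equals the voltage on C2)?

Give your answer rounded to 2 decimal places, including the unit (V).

Initial: C1(1μF, Q=18μC, V=18.00V), C2(3μF, Q=11μC, V=3.67V)
Op 1: CLOSE 1-2: Q_total=29.00, C_total=4.00, V=7.25; Q1=7.25, Q2=21.75; dissipated=77.042

Answer: 7.25 V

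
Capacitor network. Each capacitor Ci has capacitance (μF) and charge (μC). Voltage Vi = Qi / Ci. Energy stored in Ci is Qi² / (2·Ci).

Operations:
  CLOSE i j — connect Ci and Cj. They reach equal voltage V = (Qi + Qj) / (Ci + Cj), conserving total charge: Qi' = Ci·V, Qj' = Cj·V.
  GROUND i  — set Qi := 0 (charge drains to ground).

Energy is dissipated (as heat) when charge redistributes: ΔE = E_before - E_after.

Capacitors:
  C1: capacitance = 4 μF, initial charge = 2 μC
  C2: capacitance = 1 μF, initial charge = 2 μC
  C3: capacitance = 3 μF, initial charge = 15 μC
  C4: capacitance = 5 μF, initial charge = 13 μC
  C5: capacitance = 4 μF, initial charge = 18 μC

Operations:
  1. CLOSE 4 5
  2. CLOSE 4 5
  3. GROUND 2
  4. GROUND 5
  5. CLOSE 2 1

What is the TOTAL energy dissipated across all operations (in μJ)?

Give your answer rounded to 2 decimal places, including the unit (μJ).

Answer: 29.84 μJ

Derivation:
Initial: C1(4μF, Q=2μC, V=0.50V), C2(1μF, Q=2μC, V=2.00V), C3(3μF, Q=15μC, V=5.00V), C4(5μF, Q=13μC, V=2.60V), C5(4μF, Q=18μC, V=4.50V)
Op 1: CLOSE 4-5: Q_total=31.00, C_total=9.00, V=3.44; Q4=17.22, Q5=13.78; dissipated=4.011
Op 2: CLOSE 4-5: Q_total=31.00, C_total=9.00, V=3.44; Q4=17.22, Q5=13.78; dissipated=0.000
Op 3: GROUND 2: Q2=0; energy lost=2.000
Op 4: GROUND 5: Q5=0; energy lost=23.728
Op 5: CLOSE 2-1: Q_total=2.00, C_total=5.00, V=0.40; Q2=0.40, Q1=1.60; dissipated=0.100
Total dissipated: 29.840 μJ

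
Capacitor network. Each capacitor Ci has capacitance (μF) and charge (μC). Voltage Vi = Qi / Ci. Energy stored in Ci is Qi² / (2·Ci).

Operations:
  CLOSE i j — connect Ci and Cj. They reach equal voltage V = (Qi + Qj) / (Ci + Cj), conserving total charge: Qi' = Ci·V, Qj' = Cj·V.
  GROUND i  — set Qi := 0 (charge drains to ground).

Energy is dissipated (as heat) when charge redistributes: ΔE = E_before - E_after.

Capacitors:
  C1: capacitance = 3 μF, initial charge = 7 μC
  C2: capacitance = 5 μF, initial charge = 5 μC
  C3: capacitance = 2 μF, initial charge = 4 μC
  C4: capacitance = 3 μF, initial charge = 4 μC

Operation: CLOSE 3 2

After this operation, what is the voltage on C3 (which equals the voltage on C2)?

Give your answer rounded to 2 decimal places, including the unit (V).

Initial: C1(3μF, Q=7μC, V=2.33V), C2(5μF, Q=5μC, V=1.00V), C3(2μF, Q=4μC, V=2.00V), C4(3μF, Q=4μC, V=1.33V)
Op 1: CLOSE 3-2: Q_total=9.00, C_total=7.00, V=1.29; Q3=2.57, Q2=6.43; dissipated=0.714

Answer: 1.29 V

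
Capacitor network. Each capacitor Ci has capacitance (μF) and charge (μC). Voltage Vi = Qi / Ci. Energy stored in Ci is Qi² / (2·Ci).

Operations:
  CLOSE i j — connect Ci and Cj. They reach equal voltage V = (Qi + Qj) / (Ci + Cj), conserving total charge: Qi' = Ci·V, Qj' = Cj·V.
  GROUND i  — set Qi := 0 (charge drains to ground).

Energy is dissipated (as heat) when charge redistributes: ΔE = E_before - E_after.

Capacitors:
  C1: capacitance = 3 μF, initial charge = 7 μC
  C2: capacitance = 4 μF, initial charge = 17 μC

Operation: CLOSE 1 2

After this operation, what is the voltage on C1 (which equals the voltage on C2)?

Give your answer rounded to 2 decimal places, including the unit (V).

Answer: 3.43 V

Derivation:
Initial: C1(3μF, Q=7μC, V=2.33V), C2(4μF, Q=17μC, V=4.25V)
Op 1: CLOSE 1-2: Q_total=24.00, C_total=7.00, V=3.43; Q1=10.29, Q2=13.71; dissipated=3.149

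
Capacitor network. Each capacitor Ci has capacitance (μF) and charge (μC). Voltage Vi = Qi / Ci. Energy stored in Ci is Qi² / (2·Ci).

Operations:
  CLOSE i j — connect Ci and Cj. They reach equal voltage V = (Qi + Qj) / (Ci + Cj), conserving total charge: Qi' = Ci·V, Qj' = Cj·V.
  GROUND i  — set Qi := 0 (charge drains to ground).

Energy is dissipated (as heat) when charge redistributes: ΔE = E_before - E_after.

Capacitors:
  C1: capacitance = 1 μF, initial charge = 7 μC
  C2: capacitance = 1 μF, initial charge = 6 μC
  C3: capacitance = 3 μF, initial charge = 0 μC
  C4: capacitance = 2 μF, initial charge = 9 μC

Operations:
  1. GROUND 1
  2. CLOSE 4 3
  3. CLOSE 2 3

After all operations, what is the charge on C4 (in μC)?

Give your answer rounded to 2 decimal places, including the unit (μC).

Answer: 3.60 μC

Derivation:
Initial: C1(1μF, Q=7μC, V=7.00V), C2(1μF, Q=6μC, V=6.00V), C3(3μF, Q=0μC, V=0.00V), C4(2μF, Q=9μC, V=4.50V)
Op 1: GROUND 1: Q1=0; energy lost=24.500
Op 2: CLOSE 4-3: Q_total=9.00, C_total=5.00, V=1.80; Q4=3.60, Q3=5.40; dissipated=12.150
Op 3: CLOSE 2-3: Q_total=11.40, C_total=4.00, V=2.85; Q2=2.85, Q3=8.55; dissipated=6.615
Final charges: Q1=0.00, Q2=2.85, Q3=8.55, Q4=3.60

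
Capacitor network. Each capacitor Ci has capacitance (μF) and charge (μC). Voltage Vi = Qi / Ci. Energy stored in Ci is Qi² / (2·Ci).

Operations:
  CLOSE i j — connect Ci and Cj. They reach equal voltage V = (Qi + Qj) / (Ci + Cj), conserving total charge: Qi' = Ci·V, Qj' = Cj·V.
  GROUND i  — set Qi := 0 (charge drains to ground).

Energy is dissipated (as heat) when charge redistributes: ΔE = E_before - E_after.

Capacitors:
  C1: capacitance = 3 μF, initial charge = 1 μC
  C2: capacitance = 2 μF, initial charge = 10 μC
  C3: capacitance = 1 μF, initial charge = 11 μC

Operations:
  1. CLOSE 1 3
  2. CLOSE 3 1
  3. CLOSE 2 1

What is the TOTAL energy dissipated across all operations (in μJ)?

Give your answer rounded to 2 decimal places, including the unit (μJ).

Initial: C1(3μF, Q=1μC, V=0.33V), C2(2μF, Q=10μC, V=5.00V), C3(1μF, Q=11μC, V=11.00V)
Op 1: CLOSE 1-3: Q_total=12.00, C_total=4.00, V=3.00; Q1=9.00, Q3=3.00; dissipated=42.667
Op 2: CLOSE 3-1: Q_total=12.00, C_total=4.00, V=3.00; Q3=3.00, Q1=9.00; dissipated=0.000
Op 3: CLOSE 2-1: Q_total=19.00, C_total=5.00, V=3.80; Q2=7.60, Q1=11.40; dissipated=2.400
Total dissipated: 45.067 μJ

Answer: 45.07 μJ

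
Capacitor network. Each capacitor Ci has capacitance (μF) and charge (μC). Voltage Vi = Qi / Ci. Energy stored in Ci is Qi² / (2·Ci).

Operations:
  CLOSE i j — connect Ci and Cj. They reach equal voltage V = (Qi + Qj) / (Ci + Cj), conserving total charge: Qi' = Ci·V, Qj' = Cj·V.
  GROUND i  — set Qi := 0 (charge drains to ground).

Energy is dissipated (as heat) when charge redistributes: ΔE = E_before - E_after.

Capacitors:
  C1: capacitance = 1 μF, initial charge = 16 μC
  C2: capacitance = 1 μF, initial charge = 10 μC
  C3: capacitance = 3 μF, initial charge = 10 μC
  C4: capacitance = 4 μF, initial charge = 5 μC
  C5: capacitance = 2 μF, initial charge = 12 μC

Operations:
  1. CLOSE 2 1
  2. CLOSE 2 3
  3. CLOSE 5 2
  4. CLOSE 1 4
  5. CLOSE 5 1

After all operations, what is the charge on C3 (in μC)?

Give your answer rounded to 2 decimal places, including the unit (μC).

Answer: 17.25 μC

Derivation:
Initial: C1(1μF, Q=16μC, V=16.00V), C2(1μF, Q=10μC, V=10.00V), C3(3μF, Q=10μC, V=3.33V), C4(4μF, Q=5μC, V=1.25V), C5(2μF, Q=12μC, V=6.00V)
Op 1: CLOSE 2-1: Q_total=26.00, C_total=2.00, V=13.00; Q2=13.00, Q1=13.00; dissipated=9.000
Op 2: CLOSE 2-3: Q_total=23.00, C_total=4.00, V=5.75; Q2=5.75, Q3=17.25; dissipated=35.042
Op 3: CLOSE 5-2: Q_total=17.75, C_total=3.00, V=5.92; Q5=11.83, Q2=5.92; dissipated=0.021
Op 4: CLOSE 1-4: Q_total=18.00, C_total=5.00, V=3.60; Q1=3.60, Q4=14.40; dissipated=55.225
Op 5: CLOSE 5-1: Q_total=15.43, C_total=3.00, V=5.14; Q5=10.29, Q1=5.14; dissipated=1.789
Final charges: Q1=5.14, Q2=5.92, Q3=17.25, Q4=14.40, Q5=10.29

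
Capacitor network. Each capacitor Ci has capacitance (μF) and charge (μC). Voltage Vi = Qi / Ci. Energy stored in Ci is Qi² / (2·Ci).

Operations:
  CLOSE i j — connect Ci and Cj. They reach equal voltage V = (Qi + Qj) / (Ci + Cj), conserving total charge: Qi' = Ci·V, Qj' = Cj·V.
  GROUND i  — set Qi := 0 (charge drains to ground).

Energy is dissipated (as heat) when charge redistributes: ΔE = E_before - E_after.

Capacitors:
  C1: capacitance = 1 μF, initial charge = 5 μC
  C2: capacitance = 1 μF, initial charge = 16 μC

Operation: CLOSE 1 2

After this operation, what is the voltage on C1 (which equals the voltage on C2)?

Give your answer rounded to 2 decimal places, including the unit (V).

Answer: 10.50 V

Derivation:
Initial: C1(1μF, Q=5μC, V=5.00V), C2(1μF, Q=16μC, V=16.00V)
Op 1: CLOSE 1-2: Q_total=21.00, C_total=2.00, V=10.50; Q1=10.50, Q2=10.50; dissipated=30.250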